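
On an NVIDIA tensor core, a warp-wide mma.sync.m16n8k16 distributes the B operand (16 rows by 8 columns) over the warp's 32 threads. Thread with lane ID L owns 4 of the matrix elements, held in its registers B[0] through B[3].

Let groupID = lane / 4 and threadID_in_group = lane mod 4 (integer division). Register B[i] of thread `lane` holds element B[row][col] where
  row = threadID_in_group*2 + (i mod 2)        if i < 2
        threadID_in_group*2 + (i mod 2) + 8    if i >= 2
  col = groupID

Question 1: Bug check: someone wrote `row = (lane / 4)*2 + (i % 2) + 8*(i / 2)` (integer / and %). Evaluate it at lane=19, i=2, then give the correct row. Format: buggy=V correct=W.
`(lane / 4)*2 + (i % 2) + 8*(i / 2)`[19,2]->16
L=19->g=19>>2=4, t=19&3=3
[2]->row 3·2+0+8=14  col g=4
row: 16 vs 14

buggy=16 correct=14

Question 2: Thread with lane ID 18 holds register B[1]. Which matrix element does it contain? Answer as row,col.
L=18->gid=18>>2=4, tid=18&3=2
[1]->row 2·2+1+0=5  col gid=4

5,4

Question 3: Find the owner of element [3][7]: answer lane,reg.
c=7⇒gr=7  r=3⇒Rb=0,th=1,odd=1
L=7*4+1=29  i=0*2+1=1

29,1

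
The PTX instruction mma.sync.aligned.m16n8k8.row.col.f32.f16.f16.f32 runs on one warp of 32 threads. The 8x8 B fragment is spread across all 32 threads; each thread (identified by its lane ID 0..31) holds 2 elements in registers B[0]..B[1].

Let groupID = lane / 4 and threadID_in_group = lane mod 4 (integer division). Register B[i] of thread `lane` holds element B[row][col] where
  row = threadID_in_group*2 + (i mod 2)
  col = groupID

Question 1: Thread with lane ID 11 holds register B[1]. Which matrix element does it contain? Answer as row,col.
L=11⇒gr=11>>2=2, th=11&3=3
[1]⇒row 3·2+1=7  col gr=2

7,2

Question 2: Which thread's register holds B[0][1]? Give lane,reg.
c:1=>grp=1  r:0=>tig=0,lo=0
L=1*4+0=4  i=0=0

4,0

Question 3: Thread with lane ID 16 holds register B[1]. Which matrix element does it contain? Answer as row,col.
lane 16→16/4=4, 16 mod 4=0
i=1  r:2·0+1→1  c:4

1,4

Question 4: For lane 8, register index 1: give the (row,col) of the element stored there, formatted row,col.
1,2

L=8->g=8>>2=2, t=8&3=0
[1]->row 0·2+1=1  col g=2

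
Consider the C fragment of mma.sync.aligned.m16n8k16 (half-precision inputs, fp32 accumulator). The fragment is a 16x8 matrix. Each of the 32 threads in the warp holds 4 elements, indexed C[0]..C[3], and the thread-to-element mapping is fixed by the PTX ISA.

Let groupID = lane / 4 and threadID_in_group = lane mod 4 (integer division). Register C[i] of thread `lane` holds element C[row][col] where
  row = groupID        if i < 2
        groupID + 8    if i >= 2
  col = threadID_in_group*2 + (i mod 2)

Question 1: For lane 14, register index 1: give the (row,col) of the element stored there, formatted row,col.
3,5

14: gid=3,tid=2
[1] (3+0,2*2+1) = (3,5)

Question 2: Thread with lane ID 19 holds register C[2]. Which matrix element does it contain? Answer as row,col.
12,6

lane 19->19/4=4, 19 mod 4=3
i=2  r:4+8->12  c:2·3+0->6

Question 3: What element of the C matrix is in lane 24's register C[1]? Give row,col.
6,1

L=24→G=24>>2=6, T=24&3=0
[1]→row 6+0=6  col 0·2+1=1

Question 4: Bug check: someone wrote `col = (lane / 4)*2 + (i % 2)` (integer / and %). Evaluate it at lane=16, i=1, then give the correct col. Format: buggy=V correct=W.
buggy=9 correct=1

`(lane / 4)*2 + (i % 2)`[16,1]⇒9
lane 16⇒16/4=4, 16 mod 4=0
i=1  r:4+0⇒4  c:2·0+1⇒1
col: 9 vs 1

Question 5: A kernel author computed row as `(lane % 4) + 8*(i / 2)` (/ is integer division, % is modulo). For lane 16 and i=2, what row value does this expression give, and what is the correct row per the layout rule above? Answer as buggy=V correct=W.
buggy=8 correct=12

`(lane % 4) + 8*(i / 2)`[16,2]=>8
16: grp=4,tig=0
[2] (4+8,0*2+0) = (12,0)
row: 8 vs 12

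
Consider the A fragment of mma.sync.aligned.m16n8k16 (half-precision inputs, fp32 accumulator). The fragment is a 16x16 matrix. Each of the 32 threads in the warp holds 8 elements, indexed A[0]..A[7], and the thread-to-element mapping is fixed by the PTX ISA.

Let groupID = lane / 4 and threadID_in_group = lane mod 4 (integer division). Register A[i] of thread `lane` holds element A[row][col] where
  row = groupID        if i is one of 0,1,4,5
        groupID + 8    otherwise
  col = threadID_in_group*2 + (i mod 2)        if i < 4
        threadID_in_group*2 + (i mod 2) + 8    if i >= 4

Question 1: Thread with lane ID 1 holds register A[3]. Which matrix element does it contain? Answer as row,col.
8,3

L=1=>grp=1>>2=0, tig=1&3=1
[3]=>row 0+8=8  col 1·2+1+0=3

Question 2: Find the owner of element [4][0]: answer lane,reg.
16,0

r=4→G=4,rhi=0  c=0→chi=0,T=0,p=0
L=4*4+0=16  i=0*4+0*2+0=0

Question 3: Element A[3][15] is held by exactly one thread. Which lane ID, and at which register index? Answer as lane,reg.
r=3→G=3,rhi=0  c=15→chi=1,T=3,p=1
L=3*4+3=15  i=1*4+0*2+1=5

15,5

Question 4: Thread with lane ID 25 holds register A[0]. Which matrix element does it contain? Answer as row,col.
6,2

lane 25=>25/4=6, 25 mod 4=1
i=0  r:6+0=>6  c:2·1+0+0=>2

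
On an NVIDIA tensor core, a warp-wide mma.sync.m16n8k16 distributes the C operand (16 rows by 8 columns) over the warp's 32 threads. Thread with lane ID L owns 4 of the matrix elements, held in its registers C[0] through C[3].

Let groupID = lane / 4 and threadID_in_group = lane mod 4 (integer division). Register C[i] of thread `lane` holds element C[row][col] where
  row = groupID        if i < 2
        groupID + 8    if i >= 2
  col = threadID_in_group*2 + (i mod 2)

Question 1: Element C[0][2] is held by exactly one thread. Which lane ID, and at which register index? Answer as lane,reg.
r=0⇒gr=0,Rb=0  c=2⇒th=1,odd=0
L=0*4+1=1  i=0*2+0=0

1,0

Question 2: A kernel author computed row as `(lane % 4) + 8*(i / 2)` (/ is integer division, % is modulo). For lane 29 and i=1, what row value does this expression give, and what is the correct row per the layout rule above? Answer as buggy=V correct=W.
`(lane % 4) + 8*(i / 2)`[29,1]->1
29: g=7,t=1
[1] (7+0,1*2+1) = (7,3)
row: 1 vs 7

buggy=1 correct=7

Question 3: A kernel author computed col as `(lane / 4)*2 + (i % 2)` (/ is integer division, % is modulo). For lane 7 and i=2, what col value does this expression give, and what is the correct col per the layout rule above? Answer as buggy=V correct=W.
`(lane / 4)*2 + (i % 2)`[7,2]⇒2
L=7⇒gr=7>>2=1, th=7&3=3
[2]⇒row 1+8=9  col 3·2+0=6
col: 2 vs 6

buggy=2 correct=6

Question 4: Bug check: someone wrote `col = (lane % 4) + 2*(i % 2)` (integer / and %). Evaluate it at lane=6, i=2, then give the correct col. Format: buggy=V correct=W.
buggy=2 correct=4

`(lane % 4) + 2*(i % 2)`[6,2]⇒2
6: gr=1,th=2
[2] (1+8,2*2+0) = (9,4)
col: 2 vs 4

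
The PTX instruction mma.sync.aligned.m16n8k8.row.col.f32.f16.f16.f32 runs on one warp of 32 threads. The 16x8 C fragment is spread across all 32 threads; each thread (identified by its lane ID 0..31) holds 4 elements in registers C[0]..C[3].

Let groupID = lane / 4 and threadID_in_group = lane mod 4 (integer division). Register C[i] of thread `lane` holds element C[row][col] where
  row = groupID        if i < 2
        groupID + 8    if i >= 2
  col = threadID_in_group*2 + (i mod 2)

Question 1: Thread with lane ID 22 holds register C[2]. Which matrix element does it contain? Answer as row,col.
lane 22->22/4=5, 22 mod 4=2
i=2  r:5+8->13  c:2·2+0->4

13,4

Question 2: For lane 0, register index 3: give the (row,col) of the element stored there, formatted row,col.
lane 0->0/4=0, 0 mod 4=0
i=3  r:0+8->8  c:2·0+1->1

8,1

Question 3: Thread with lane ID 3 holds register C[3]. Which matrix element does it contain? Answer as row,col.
8,7

lane 3->3/4=0, 3 mod 4=3
i=3  r:0+8->8  c:2·3+1->7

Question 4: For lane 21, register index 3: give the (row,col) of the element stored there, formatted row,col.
13,3

lane 21: g=5 (21/4), t=1 (21%4)
i=3: r=5+8=13, c=1*2+1=3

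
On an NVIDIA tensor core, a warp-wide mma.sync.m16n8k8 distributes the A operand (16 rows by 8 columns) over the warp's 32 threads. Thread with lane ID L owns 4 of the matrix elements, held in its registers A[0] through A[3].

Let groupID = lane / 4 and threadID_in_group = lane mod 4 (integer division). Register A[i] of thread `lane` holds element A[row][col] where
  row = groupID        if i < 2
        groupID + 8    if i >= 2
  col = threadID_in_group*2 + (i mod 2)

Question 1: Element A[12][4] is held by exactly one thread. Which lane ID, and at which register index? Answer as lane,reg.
r:12=>grp=4,rB=1  c:4=>tig=2,lo=0
L=4*4+2=18  i=1*2+0=2

18,2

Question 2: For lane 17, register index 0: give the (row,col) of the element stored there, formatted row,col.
L=17=>grp=17>>2=4, tig=17&3=1
[0]=>row 4+0=4  col 1·2+0=2

4,2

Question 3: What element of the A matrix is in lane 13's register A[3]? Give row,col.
11,3

L=13⇒gr=13>>2=3, th=13&3=1
[3]⇒row 3+8=11  col 1·2+1=3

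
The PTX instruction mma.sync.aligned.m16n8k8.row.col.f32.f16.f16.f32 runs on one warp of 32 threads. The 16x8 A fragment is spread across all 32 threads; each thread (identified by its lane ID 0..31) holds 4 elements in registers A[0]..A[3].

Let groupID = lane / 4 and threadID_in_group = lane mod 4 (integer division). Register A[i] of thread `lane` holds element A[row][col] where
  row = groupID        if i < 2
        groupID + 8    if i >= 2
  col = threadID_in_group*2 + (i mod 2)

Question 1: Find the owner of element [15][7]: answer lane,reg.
r=15->g=7,rb=1  c=7->t=3,b0=1
L=7*4+3=31  i=1*2+1=3

31,3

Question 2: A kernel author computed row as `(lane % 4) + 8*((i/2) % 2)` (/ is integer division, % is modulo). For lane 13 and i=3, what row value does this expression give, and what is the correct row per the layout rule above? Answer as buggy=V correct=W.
`(lane % 4) + 8*((i/2) % 2)`[13,3]→9
lane 13: G=3 (13/4), T=1 (13%4)
i=3: r=3+8=11, c=1*2+1=3
row: 9 vs 11

buggy=9 correct=11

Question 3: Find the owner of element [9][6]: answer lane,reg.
r=9⇒gr=1,Rb=1  c=6⇒th=3,odd=0
L=1*4+3=7  i=1*2+0=2

7,2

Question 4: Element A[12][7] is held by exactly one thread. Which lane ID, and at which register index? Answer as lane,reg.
r=12→G=4,rhi=1  c=7→T=3,p=1
L=4*4+3=19  i=1*2+1=3

19,3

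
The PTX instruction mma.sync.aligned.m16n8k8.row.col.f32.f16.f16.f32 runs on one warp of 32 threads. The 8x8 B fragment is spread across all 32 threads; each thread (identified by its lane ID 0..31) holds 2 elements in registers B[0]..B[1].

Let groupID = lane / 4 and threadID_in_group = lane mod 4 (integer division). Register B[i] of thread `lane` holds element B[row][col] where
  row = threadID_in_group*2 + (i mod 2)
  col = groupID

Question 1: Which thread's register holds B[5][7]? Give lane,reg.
c=7→G=7  r=5→T=2,p=1
L=7*4+2=30  i=1=1

30,1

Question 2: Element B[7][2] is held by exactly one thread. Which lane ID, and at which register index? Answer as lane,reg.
c:2=>grp=2  r:7=>tig=3,lo=1
L=2*4+3=11  i=1=1

11,1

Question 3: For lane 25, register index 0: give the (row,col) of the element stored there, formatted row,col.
2,6

25: gid=6,tid=1
[0] (1*2+0,6) = (2,6)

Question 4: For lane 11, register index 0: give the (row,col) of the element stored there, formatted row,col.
lane 11→11/4=2, 11 mod 4=3
i=0  r:2·3+0→6  c:2

6,2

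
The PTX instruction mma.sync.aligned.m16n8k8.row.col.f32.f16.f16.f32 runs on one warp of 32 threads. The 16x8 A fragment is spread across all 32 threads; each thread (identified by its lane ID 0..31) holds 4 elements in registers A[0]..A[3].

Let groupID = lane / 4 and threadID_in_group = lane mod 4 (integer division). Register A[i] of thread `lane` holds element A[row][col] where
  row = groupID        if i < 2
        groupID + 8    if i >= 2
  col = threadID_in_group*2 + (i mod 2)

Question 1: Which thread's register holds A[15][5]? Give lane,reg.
30,3

r=15⇒gr=7,Rb=1  c=5⇒th=2,odd=1
L=7*4+2=30  i=1*2+1=3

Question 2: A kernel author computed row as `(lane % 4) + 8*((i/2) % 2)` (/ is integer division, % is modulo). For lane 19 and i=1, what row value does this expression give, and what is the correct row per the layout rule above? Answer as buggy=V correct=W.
buggy=3 correct=4

`(lane % 4) + 8*((i/2) % 2)`[19,1]⇒3
19: gr=4,th=3
[1] (4+0,3*2+1) = (4,7)
row: 3 vs 4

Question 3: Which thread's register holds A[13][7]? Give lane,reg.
23,3

r=13⇒gr=5,Rb=1  c=7⇒th=3,odd=1
L=5*4+3=23  i=1*2+1=3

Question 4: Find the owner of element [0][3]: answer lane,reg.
1,1

r: 0->gid=0,r8=0  c: 3->tid=1,i&1=1
L=0*4+1=1  i=0*2+1=1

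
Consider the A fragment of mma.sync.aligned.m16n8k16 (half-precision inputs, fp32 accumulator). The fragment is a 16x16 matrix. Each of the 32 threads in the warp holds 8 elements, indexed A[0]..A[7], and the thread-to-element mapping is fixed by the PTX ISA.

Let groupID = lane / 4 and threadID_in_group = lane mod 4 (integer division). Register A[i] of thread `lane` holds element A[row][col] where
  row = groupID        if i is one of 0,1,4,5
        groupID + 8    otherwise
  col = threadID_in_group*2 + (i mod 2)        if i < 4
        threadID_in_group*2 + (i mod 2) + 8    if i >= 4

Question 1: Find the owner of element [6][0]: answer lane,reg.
24,0

r=6->g=6,rb=0  c=0->cb=0,t=0,b0=0
L=6*4+0=24  i=0*4+0*2+0=0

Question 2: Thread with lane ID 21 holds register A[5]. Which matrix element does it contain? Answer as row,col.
5,11

lane 21: gid=5 (21/4), tid=1 (21%4)
i=5: r=5+0=5, c=1*2+1+8=11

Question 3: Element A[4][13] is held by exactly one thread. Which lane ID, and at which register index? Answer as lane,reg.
18,5

r=4→G=4,rhi=0  c=13→chi=1,T=2,p=1
L=4*4+2=18  i=1*4+0*2+1=5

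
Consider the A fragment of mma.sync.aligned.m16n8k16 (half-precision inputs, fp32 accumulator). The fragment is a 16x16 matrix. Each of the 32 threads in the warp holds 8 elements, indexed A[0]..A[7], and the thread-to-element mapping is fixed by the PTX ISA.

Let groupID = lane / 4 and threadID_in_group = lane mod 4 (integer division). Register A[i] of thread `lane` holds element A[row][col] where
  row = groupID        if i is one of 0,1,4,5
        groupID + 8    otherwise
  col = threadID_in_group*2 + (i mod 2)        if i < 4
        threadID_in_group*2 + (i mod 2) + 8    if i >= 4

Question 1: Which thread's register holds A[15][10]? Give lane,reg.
r:15=>grp=7,rB=1  c:10=>cB=1,tig=1,lo=0
L=7*4+1=29  i=1*4+1*2+0=6

29,6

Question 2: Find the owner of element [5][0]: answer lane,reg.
r=5⇒gr=5,Rb=0  c=0⇒Cb=0,th=0,odd=0
L=5*4+0=20  i=0*4+0*2+0=0

20,0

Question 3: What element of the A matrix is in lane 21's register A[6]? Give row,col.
L=21→G=21>>2=5, T=21&3=1
[6]→row 5+8=13  col 1·2+0+8=10

13,10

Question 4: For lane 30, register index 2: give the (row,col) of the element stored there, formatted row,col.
15,4

lane 30: gr=7 (30/4), th=2 (30%4)
i=2: r=7+8=15, c=2*2+0+0=4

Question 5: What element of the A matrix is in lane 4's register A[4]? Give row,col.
L=4->g=4>>2=1, t=4&3=0
[4]->row 1+0=1  col 0·2+0+8=8

1,8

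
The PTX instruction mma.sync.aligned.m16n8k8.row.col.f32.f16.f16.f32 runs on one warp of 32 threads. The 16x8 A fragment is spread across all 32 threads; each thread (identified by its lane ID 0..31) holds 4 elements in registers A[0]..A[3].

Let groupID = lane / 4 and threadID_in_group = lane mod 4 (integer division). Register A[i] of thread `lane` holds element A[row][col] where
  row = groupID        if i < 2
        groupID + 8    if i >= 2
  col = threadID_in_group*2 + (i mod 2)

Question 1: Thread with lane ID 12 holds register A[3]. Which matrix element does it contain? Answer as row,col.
11,1

lane 12: grp=3 (12/4), tig=0 (12%4)
i=3: r=3+8=11, c=0*2+1=1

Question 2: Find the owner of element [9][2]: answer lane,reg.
r: 9->gid=1,r8=1  c: 2->tid=1,i&1=0
L=1*4+1=5  i=1*2+0=2

5,2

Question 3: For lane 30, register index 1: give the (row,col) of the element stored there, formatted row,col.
7,5

30: gid=7,tid=2
[1] (7+0,2*2+1) = (7,5)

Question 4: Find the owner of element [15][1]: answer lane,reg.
r=15->g=7,rb=1  c=1->t=0,b0=1
L=7*4+0=28  i=1*2+1=3

28,3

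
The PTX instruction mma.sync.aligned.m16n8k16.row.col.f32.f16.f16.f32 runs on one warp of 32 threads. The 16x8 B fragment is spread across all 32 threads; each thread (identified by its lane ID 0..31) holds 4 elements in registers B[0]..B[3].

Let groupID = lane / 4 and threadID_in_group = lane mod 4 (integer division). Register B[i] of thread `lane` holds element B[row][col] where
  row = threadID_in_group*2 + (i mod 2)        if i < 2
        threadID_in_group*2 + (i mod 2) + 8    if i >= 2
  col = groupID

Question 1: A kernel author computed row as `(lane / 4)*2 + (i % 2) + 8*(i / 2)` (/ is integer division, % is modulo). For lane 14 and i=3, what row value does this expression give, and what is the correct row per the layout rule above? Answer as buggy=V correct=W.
`(lane / 4)*2 + (i % 2) + 8*(i / 2)`[14,3]->15
L=14->gid=14>>2=3, tid=14&3=2
[3]->row 2·2+1+8=13  col gid=3
row: 15 vs 13

buggy=15 correct=13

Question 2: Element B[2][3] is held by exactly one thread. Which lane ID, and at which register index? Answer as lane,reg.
13,0

c: 3->gid=3  r: 2->r8=0,tid=1,i&1=0
L=3*4+1=13  i=0*2+0=0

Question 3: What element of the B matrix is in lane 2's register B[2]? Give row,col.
12,0

lane 2→2/4=0, 2 mod 4=2
i=2  r:2·2+0+8→12  c:0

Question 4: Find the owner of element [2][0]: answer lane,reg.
c=0⇒gr=0  r=2⇒Rb=0,th=1,odd=0
L=0*4+1=1  i=0*2+0=0

1,0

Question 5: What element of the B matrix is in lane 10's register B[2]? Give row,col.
12,2

L=10→G=10>>2=2, T=10&3=2
[2]→row 2·2+0+8=12  col G=2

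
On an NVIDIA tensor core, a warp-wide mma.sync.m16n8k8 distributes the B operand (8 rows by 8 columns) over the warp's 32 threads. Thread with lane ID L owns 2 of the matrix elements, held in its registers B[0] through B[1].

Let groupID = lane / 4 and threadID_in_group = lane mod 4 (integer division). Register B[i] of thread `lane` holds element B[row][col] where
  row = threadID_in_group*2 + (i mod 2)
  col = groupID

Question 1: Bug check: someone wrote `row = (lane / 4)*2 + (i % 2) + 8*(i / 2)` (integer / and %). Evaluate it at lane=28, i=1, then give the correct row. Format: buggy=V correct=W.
`(lane / 4)*2 + (i % 2) + 8*(i / 2)`[28,1]→15
lane 28→28/4=7, 28 mod 4=0
i=1  r:2·0+1→1  c:7
row: 15 vs 1

buggy=15 correct=1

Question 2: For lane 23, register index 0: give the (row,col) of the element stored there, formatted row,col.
23: g=5,t=3
[0] (3*2+0,5) = (6,5)

6,5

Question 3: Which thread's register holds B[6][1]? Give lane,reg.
7,0

c:1=>grp=1  r:6=>tig=3,lo=0
L=1*4+3=7  i=0=0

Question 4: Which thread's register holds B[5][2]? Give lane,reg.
10,1

c:2=>grp=2  r:5=>tig=2,lo=1
L=2*4+2=10  i=1=1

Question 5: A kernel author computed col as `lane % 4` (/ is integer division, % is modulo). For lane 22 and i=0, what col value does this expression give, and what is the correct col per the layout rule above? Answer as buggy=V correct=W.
buggy=2 correct=5

`lane % 4`[22,0]=>2
22: grp=5,tig=2
[0] (2*2+0,5) = (4,5)
col: 2 vs 5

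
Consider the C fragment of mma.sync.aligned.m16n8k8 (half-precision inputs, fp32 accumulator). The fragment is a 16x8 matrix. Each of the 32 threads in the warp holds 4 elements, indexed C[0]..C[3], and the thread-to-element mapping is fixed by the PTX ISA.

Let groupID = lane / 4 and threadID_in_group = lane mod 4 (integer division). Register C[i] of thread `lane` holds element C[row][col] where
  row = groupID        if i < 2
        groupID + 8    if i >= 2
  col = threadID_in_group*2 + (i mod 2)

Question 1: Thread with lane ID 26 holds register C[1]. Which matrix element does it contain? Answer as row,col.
L=26⇒gr=26>>2=6, th=26&3=2
[1]⇒row 6+0=6  col 2·2+1=5

6,5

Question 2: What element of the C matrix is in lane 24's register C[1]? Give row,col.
L=24⇒gr=24>>2=6, th=24&3=0
[1]⇒row 6+0=6  col 0·2+1=1

6,1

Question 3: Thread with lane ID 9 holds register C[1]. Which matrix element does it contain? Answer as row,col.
lane 9->9/4=2, 9 mod 4=1
i=1  r:2+0->2  c:2·1+1->3

2,3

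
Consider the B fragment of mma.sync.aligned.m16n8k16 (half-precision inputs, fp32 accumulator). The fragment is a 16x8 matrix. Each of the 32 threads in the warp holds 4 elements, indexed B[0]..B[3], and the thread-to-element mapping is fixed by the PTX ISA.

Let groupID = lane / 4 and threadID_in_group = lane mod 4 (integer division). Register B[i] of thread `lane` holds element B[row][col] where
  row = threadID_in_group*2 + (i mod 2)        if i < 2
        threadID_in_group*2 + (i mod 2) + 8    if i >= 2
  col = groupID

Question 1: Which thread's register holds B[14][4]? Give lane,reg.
c=4⇒gr=4  r=14⇒Rb=1,th=3,odd=0
L=4*4+3=19  i=1*2+0=2

19,2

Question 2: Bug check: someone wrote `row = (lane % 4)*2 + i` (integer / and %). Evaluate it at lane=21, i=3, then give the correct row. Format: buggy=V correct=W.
buggy=5 correct=11

`(lane % 4)*2 + i`[21,3]⇒5
21: gr=5,th=1
[3] (1*2+1+8,5) = (11,5)
row: 5 vs 11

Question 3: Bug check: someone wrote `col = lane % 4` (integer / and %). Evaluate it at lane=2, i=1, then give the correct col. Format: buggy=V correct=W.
buggy=2 correct=0

`lane % 4`[2,1]->2
L=2->gid=2>>2=0, tid=2&3=2
[1]->row 2·2+1+0=5  col gid=0
col: 2 vs 0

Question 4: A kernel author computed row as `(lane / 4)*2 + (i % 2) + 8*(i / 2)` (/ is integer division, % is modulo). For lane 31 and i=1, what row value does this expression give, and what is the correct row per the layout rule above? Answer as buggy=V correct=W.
buggy=15 correct=7

`(lane / 4)*2 + (i % 2) + 8*(i / 2)`[31,1]->15
L=31->g=31>>2=7, t=31&3=3
[1]->row 3·2+1+0=7  col g=7
row: 15 vs 7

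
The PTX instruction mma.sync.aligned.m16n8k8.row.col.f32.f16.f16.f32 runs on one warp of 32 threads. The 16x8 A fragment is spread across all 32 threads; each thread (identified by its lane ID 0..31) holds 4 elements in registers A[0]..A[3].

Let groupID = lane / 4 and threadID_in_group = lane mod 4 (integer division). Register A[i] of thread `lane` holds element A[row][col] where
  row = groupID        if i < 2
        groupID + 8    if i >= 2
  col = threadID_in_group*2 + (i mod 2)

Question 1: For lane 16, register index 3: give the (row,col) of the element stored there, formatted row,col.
16: G=4,T=0
[3] (4+8,0*2+1) = (12,1)

12,1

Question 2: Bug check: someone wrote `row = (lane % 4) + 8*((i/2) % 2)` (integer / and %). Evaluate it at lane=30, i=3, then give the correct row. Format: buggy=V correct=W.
buggy=10 correct=15

`(lane % 4) + 8*((i/2) % 2)`[30,3]=>10
lane 30=>30/4=7, 30 mod 4=2
i=3  r:7+8=>15  c:2·2+1=>5
row: 10 vs 15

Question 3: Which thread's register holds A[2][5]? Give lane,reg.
r=2->g=2,rb=0  c=5->t=2,b0=1
L=2*4+2=10  i=0*2+1=1

10,1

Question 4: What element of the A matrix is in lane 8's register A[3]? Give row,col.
lane 8⇒8/4=2, 8 mod 4=0
i=3  r:2+8⇒10  c:2·0+1⇒1

10,1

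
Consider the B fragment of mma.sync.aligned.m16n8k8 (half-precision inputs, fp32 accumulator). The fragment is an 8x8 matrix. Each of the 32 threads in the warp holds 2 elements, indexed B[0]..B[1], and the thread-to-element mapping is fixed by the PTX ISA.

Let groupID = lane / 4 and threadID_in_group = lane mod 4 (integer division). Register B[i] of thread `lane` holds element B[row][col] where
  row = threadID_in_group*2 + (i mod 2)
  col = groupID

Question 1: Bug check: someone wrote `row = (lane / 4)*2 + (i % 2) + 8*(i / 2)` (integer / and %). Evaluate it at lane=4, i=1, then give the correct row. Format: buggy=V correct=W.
`(lane / 4)*2 + (i % 2) + 8*(i / 2)`[4,1]->3
L=4->g=4>>2=1, t=4&3=0
[1]->row 0·2+1=1  col g=1
row: 3 vs 1

buggy=3 correct=1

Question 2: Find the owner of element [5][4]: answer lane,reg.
18,1

c=4⇒gr=4  r=5⇒th=2,odd=1
L=4*4+2=18  i=1=1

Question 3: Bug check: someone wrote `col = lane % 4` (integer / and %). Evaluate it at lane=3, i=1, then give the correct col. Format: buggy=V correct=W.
`lane % 4`[3,1]→3
3: G=0,T=3
[1] (3*2+1,0) = (7,0)
col: 3 vs 0

buggy=3 correct=0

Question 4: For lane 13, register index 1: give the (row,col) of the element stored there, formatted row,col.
3,3

lane 13: gid=3 (13/4), tid=1 (13%4)
i=1: r=1*2+1=3, c=gid=3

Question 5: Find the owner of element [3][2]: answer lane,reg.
9,1

c=2->g=2  r=3->t=1,b0=1
L=2*4+1=9  i=1=1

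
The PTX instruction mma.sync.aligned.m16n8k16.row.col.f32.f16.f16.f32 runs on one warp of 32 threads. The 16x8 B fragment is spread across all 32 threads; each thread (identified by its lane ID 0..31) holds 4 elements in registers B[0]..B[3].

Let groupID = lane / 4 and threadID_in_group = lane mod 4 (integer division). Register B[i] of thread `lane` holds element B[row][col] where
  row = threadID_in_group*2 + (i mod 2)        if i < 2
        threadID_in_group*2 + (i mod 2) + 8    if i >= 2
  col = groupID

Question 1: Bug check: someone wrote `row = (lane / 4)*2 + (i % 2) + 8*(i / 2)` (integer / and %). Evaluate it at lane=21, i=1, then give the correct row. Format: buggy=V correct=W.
buggy=11 correct=3

`(lane / 4)*2 + (i % 2) + 8*(i / 2)`[21,1]->11
21: gid=5,tid=1
[1] (1*2+1+0,5) = (3,5)
row: 11 vs 3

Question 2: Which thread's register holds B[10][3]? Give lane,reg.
c:3=>grp=3  r:10=>rB=1,tig=1,lo=0
L=3*4+1=13  i=1*2+0=2

13,2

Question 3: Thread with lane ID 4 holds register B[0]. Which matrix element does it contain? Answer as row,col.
0,1

L=4=>grp=4>>2=1, tig=4&3=0
[0]=>row 0·2+0+0=0  col grp=1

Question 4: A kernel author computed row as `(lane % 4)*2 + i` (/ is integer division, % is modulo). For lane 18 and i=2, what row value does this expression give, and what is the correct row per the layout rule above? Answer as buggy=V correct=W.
buggy=6 correct=12

`(lane % 4)*2 + i`[18,2]->6
L=18->g=18>>2=4, t=18&3=2
[2]->row 2·2+0+8=12  col g=4
row: 6 vs 12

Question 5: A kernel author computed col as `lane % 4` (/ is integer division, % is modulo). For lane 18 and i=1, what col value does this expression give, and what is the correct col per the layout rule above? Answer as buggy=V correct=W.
`lane % 4`[18,1]->2
lane 18: gid=4 (18/4), tid=2 (18%4)
i=1: r=2*2+1+0=5, c=gid=4
col: 2 vs 4

buggy=2 correct=4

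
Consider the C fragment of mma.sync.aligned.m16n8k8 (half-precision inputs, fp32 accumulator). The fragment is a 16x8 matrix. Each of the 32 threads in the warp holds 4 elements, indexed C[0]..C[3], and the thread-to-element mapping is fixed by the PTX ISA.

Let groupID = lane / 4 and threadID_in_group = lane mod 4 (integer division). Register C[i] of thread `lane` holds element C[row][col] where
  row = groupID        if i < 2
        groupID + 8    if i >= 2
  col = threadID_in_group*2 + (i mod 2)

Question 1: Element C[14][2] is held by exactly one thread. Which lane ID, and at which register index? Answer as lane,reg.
25,2

r:14=>grp=6,rB=1  c:2=>tig=1,lo=0
L=6*4+1=25  i=1*2+0=2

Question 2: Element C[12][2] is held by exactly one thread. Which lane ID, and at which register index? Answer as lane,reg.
r=12⇒gr=4,Rb=1  c=2⇒th=1,odd=0
L=4*4+1=17  i=1*2+0=2

17,2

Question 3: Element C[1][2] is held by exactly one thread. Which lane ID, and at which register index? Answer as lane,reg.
r:1=>grp=1,rB=0  c:2=>tig=1,lo=0
L=1*4+1=5  i=0*2+0=0

5,0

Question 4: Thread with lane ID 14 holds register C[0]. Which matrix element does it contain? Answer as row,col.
3,4

lane 14: gr=3 (14/4), th=2 (14%4)
i=0: r=3+0=3, c=2*2+0=4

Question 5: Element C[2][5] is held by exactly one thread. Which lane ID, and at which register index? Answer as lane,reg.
10,1

r=2⇒gr=2,Rb=0  c=5⇒th=2,odd=1
L=2*4+2=10  i=0*2+1=1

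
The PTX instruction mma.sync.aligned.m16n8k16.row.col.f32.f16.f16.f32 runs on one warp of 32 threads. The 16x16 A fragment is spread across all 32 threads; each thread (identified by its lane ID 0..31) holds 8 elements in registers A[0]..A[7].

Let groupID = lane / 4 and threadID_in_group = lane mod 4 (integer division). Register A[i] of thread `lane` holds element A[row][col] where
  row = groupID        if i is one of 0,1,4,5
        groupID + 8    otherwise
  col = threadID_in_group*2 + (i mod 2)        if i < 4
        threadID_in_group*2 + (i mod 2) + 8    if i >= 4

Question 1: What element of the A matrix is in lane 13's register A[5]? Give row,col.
13: gr=3,th=1
[5] (3+0,1*2+1+8) = (3,11)

3,11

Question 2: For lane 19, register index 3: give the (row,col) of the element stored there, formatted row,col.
12,7

L=19=>grp=19>>2=4, tig=19&3=3
[3]=>row 4+8=12  col 3·2+1+0=7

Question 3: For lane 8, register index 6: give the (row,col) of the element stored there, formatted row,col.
10,8

L=8=>grp=8>>2=2, tig=8&3=0
[6]=>row 2+8=10  col 0·2+0+8=8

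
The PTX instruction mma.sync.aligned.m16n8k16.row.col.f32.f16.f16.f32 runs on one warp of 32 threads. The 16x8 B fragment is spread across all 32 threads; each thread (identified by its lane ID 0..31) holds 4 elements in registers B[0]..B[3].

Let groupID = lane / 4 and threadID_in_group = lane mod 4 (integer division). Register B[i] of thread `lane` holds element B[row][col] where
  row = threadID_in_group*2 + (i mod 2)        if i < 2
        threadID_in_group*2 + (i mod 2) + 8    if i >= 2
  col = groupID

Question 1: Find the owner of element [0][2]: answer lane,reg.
8,0

c: 2->gid=2  r: 0->r8=0,tid=0,i&1=0
L=2*4+0=8  i=0*2+0=0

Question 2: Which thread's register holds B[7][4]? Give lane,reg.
c:4=>grp=4  r:7=>rB=0,tig=3,lo=1
L=4*4+3=19  i=0*2+1=1

19,1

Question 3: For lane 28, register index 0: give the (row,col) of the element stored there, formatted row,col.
0,7

lane 28: g=7 (28/4), t=0 (28%4)
i=0: r=0*2+0+0=0, c=g=7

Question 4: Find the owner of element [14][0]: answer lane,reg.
c=0⇒gr=0  r=14⇒Rb=1,th=3,odd=0
L=0*4+3=3  i=1*2+0=2

3,2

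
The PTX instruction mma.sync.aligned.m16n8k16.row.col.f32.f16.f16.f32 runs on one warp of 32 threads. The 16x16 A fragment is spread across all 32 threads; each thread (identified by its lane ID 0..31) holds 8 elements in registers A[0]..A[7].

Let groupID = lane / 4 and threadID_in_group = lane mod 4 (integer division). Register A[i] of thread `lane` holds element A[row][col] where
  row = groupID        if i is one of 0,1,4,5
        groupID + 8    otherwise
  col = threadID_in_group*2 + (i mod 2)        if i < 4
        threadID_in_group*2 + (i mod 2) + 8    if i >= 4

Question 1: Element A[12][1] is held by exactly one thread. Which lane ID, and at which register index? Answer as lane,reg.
16,3

r=12⇒gr=4,Rb=1  c=1⇒Cb=0,th=0,odd=1
L=4*4+0=16  i=0*4+1*2+1=3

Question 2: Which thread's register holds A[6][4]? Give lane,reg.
r:6=>grp=6,rB=0  c:4=>cB=0,tig=2,lo=0
L=6*4+2=26  i=0*4+0*2+0=0

26,0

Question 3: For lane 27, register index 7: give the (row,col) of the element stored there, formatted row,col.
lane 27=>27/4=6, 27 mod 4=3
i=7  r:6+8=>14  c:2·3+1+8=>15

14,15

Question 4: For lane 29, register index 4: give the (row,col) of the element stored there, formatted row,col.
7,10

29: grp=7,tig=1
[4] (7+0,1*2+0+8) = (7,10)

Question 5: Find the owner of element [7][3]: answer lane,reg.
r=7→G=7,rhi=0  c=3→chi=0,T=1,p=1
L=7*4+1=29  i=0*4+0*2+1=1

29,1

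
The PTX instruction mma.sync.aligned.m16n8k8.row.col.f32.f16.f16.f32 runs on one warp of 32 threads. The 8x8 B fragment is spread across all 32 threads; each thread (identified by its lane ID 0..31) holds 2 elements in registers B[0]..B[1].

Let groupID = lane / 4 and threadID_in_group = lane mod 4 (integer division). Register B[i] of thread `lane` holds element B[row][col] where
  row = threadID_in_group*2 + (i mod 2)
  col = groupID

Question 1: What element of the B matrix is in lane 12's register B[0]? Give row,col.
0,3

lane 12: grp=3 (12/4), tig=0 (12%4)
i=0: r=0*2+0=0, c=grp=3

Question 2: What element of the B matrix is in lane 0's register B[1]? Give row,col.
0: grp=0,tig=0
[1] (0*2+1,0) = (1,0)

1,0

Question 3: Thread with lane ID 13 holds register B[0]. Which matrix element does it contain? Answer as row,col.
2,3

L=13->g=13>>2=3, t=13&3=1
[0]->row 1·2+0=2  col g=3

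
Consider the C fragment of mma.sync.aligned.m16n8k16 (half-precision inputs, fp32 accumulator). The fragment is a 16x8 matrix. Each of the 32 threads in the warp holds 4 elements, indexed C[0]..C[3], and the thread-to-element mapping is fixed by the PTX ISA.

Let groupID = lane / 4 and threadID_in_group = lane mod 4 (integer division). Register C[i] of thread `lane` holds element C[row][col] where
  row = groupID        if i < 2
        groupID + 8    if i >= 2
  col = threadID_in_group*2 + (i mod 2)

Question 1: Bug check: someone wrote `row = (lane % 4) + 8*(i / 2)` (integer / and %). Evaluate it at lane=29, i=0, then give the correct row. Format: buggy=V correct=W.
buggy=1 correct=7

`(lane % 4) + 8*(i / 2)`[29,0]→1
lane 29→29/4=7, 29 mod 4=1
i=0  r:7+0→7  c:2·1+0→2
row: 1 vs 7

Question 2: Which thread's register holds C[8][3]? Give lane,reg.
1,3

r=8⇒gr=0,Rb=1  c=3⇒th=1,odd=1
L=0*4+1=1  i=1*2+1=3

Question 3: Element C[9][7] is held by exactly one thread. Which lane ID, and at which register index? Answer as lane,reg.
r=9→G=1,rhi=1  c=7→T=3,p=1
L=1*4+3=7  i=1*2+1=3

7,3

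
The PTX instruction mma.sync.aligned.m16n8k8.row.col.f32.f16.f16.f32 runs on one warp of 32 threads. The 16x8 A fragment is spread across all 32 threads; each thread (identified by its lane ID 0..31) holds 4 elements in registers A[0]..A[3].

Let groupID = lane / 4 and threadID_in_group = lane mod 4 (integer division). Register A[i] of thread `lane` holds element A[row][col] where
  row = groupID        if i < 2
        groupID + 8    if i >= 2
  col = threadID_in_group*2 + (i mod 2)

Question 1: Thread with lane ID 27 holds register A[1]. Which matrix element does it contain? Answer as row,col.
27: grp=6,tig=3
[1] (6+0,3*2+1) = (6,7)

6,7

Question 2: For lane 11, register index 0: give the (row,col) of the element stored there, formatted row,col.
L=11->g=11>>2=2, t=11&3=3
[0]->row 2+0=2  col 3·2+0=6

2,6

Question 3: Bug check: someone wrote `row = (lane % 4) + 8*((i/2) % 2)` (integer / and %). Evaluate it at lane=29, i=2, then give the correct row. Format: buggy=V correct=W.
buggy=9 correct=15

`(lane % 4) + 8*((i/2) % 2)`[29,2]→9
lane 29: G=7 (29/4), T=1 (29%4)
i=2: r=7+8=15, c=1*2+0=2
row: 9 vs 15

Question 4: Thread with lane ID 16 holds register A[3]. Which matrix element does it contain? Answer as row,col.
12,1

16: gr=4,th=0
[3] (4+8,0*2+1) = (12,1)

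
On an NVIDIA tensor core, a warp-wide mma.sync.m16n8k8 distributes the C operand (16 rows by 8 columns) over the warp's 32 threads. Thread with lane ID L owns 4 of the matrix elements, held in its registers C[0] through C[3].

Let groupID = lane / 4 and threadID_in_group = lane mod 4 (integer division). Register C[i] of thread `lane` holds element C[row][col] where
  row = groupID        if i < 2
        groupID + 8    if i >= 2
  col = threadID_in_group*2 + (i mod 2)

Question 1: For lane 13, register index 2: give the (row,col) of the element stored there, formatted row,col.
11,2

13: gr=3,th=1
[2] (3+8,1*2+0) = (11,2)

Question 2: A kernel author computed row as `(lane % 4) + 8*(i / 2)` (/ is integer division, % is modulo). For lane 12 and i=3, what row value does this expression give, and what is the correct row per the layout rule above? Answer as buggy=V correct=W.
buggy=8 correct=11

`(lane % 4) + 8*(i / 2)`[12,3]⇒8
lane 12: gr=3 (12/4), th=0 (12%4)
i=3: r=3+8=11, c=0*2+1=1
row: 8 vs 11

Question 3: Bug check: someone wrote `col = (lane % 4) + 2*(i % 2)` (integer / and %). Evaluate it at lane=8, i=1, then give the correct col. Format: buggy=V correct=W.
buggy=2 correct=1

`(lane % 4) + 2*(i % 2)`[8,1]⇒2
L=8⇒gr=8>>2=2, th=8&3=0
[1]⇒row 2+0=2  col 0·2+1=1
col: 2 vs 1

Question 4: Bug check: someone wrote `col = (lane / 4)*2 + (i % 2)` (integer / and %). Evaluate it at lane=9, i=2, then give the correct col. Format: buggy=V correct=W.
`(lane / 4)*2 + (i % 2)`[9,2]=>4
9: grp=2,tig=1
[2] (2+8,1*2+0) = (10,2)
col: 4 vs 2

buggy=4 correct=2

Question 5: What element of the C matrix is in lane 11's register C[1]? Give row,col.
lane 11: G=2 (11/4), T=3 (11%4)
i=1: r=2+0=2, c=3*2+1=7

2,7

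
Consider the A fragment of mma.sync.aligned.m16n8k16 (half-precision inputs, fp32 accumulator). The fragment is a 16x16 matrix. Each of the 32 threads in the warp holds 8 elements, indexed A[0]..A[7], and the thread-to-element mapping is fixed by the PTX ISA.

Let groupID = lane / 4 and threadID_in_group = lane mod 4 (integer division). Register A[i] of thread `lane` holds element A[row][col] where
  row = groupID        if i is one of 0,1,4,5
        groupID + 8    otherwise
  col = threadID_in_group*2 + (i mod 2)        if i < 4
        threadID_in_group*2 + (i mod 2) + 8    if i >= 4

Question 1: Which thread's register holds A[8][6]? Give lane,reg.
3,2

r=8→G=0,rhi=1  c=6→chi=0,T=3,p=0
L=0*4+3=3  i=0*4+1*2+0=2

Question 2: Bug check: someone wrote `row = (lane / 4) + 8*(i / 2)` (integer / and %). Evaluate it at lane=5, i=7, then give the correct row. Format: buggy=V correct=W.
buggy=25 correct=9

`(lane / 4) + 8*(i / 2)`[5,7]->25
lane 5: gid=1 (5/4), tid=1 (5%4)
i=7: r=1+8=9, c=1*2+1+8=11
row: 25 vs 9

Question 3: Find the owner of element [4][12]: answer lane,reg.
18,4

r=4->g=4,rb=0  c=12->cb=1,t=2,b0=0
L=4*4+2=18  i=1*4+0*2+0=4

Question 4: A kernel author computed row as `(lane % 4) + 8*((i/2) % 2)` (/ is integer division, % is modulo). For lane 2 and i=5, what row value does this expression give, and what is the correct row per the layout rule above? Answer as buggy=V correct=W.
buggy=2 correct=0

`(lane % 4) + 8*((i/2) % 2)`[2,5]=>2
lane 2: grp=0 (2/4), tig=2 (2%4)
i=5: r=0+0=0, c=2*2+1+8=13
row: 2 vs 0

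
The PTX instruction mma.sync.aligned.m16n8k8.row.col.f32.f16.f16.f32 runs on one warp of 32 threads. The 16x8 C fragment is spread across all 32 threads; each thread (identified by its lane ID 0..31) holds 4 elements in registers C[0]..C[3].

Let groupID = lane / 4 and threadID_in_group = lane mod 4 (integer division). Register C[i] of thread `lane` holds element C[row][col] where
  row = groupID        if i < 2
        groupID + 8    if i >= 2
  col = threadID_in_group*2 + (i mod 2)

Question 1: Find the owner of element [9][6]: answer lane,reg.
7,2

r=9->g=1,rb=1  c=6->t=3,b0=0
L=1*4+3=7  i=1*2+0=2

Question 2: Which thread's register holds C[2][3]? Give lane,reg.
9,1

r:2=>grp=2,rB=0  c:3=>tig=1,lo=1
L=2*4+1=9  i=0*2+1=1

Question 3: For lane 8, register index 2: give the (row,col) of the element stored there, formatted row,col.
8: g=2,t=0
[2] (2+8,0*2+0) = (10,0)

10,0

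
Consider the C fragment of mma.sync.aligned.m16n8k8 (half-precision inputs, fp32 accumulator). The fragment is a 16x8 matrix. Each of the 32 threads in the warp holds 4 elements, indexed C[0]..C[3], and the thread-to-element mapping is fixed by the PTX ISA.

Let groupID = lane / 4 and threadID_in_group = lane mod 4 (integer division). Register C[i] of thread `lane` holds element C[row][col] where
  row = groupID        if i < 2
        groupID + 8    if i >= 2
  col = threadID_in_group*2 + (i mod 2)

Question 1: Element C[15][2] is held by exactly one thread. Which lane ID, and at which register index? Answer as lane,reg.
r=15->g=7,rb=1  c=2->t=1,b0=0
L=7*4+1=29  i=1*2+0=2

29,2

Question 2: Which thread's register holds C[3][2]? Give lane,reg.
r=3→G=3,rhi=0  c=2→T=1,p=0
L=3*4+1=13  i=0*2+0=0

13,0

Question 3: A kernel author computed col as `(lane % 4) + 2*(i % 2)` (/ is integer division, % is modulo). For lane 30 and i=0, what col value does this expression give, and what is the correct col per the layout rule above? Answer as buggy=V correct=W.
`(lane % 4) + 2*(i % 2)`[30,0]→2
30: G=7,T=2
[0] (7+0,2*2+0) = (7,4)
col: 2 vs 4

buggy=2 correct=4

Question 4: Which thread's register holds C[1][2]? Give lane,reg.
r=1->g=1,rb=0  c=2->t=1,b0=0
L=1*4+1=5  i=0*2+0=0

5,0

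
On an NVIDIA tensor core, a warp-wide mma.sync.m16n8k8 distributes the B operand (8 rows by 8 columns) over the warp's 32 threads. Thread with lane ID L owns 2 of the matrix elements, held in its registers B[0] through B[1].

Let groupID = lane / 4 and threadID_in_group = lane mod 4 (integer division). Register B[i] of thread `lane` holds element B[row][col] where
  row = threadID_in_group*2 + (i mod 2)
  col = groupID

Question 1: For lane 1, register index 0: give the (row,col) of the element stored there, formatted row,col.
2,0

1: grp=0,tig=1
[0] (1*2+0,0) = (2,0)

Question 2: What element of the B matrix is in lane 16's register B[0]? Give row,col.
lane 16=>16/4=4, 16 mod 4=0
i=0  r:2·0+0=>0  c:4

0,4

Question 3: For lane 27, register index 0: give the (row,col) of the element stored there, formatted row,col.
L=27⇒gr=27>>2=6, th=27&3=3
[0]⇒row 3·2+0=6  col gr=6

6,6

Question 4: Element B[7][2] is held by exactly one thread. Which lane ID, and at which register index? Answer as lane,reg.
c=2⇒gr=2  r=7⇒th=3,odd=1
L=2*4+3=11  i=1=1

11,1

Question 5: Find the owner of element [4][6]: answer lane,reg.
26,0

c:6=>grp=6  r:4=>tig=2,lo=0
L=6*4+2=26  i=0=0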